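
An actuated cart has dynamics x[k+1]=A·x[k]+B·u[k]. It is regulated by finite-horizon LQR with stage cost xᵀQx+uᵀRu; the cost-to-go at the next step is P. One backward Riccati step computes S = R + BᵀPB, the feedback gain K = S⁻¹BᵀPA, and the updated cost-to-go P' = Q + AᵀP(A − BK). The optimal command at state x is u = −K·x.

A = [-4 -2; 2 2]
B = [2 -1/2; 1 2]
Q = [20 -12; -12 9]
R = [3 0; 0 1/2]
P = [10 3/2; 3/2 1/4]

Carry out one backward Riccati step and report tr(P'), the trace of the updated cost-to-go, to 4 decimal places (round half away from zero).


BᵀP = [21.5000 3.2500; -2.0000 -0.2500]
S = R + BᵀPB = [3 0; 0 1/2] + [46.2500 -4.2500; -4.2500 0.5000] = [49.2500 -4.2500; -4.2500 1.0000]
BᵀPA = [-79.5000 -36.5000; 7.5000 3.5000]
K = S⁻¹·BᵀPA = [-1.5271 -0.6934; 1.0100 0.5531]
A−BK = [-0.4409 -0.3367; 1.5070 1.5872]
AᵀP(A−BK) = [8.0240 3.7275; 3.7275 1.7555]
P' = Q + AᵀP(A−BK) = [28.0240 -8.2725; -8.2725 10.7555]
tr(P') = 38.7796

38.7796


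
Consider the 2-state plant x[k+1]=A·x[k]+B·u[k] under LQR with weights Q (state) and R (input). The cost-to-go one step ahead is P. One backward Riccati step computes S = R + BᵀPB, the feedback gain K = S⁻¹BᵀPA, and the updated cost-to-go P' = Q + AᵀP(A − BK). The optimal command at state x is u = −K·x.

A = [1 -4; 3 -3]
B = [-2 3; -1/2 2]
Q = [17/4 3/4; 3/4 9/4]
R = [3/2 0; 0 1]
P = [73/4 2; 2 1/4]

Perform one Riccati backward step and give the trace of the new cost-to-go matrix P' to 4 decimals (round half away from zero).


8.2224

BᵀP = [-37.5000 -4.1250; 58.7500 6.5000]
S = R + BᵀPB = [3/2 0; 0 1] + [77.0625 -120.7500; -120.7500 189.2500] = [78.5625 -120.7500; -120.7500 190.2500]
BᵀPA = [-49.8750 162.3750; 78.2500 -254.5000]
K = S⁻¹·BᵀPA = [-0.1094 0.4399; 0.3419 -1.0585]
A−BK = [-0.2444 0.0553; 2.2616 -0.6630]
AᵀP(A−BK) = [0.2927 -0.4814; -0.4814 1.4297]
P' = Q + AᵀP(A−BK) = [4.5427 0.2686; 0.2686 3.6797]
tr(P') = 8.2224


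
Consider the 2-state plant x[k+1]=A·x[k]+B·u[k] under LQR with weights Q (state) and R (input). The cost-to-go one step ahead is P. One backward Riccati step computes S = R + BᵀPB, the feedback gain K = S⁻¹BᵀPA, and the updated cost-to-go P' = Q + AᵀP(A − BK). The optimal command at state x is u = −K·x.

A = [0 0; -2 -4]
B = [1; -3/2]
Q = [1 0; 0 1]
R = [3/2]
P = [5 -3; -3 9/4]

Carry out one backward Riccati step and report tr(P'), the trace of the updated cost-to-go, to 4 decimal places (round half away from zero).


7.4711

BᵀP = [9.5000 -6.3750]
S = R + BᵀPB = [3/2] + [19.0625] = [20.5625]
BᵀPA = [12.7500 25.5000]
K = S⁻¹·BᵀPA = [0.6201 1.2401]
A−BK = [-0.6201 -1.2401; -1.0699 -2.1398]
AᵀP(A−BK) = [1.0942 2.1884; 2.1884 4.3769]
P' = Q + AᵀP(A−BK) = [2.0942 2.1884; 2.1884 5.3769]
tr(P') = 7.4711


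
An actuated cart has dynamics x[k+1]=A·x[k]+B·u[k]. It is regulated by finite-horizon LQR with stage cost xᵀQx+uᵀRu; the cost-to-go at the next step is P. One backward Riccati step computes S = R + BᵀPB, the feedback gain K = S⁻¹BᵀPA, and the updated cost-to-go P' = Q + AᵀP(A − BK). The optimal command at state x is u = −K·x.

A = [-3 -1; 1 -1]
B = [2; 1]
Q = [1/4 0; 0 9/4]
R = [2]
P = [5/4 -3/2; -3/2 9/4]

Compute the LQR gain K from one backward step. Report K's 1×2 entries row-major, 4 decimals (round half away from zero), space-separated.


BᵀP = [1.0000 -0.7500]
S = R + BᵀPB = [2] + [1.2500] = [3.2500]
BᵀPA = [-3.7500 -0.2500]
K = S⁻¹·BᵀPA = [-1.1538 -0.0769]
A−BK = [-0.6923 -0.8462; 2.1538 -0.9231]
AᵀP(A−BK) = [18.1731 -1.7885; -1.7885 0.4808]
P' = Q + AᵀP(A−BK) = [18.4231 -1.7885; -1.7885 2.7308]
tr(P') = 21.1538

-1.1538 -0.0769


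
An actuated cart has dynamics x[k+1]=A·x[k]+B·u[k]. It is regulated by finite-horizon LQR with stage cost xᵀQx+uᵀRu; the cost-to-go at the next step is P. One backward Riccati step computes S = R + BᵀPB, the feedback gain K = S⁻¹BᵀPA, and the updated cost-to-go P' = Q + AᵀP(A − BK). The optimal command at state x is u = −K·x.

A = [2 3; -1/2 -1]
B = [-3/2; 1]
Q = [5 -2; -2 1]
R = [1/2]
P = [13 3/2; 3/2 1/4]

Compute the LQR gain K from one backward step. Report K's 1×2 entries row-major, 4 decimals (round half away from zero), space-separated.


-1.3725 -2.0392

BᵀP = [-18.0000 -2.0000]
S = R + BᵀPB = [1/2] + [25.0000] = [25.5000]
BᵀPA = [-35.0000 -52.0000]
K = S⁻¹·BᵀPA = [-1.3725 -2.0392]
A−BK = [-0.0588 -0.0588; 0.8725 1.0392]
AᵀP(A−BK) = [1.0233 1.5025; 1.5025 2.2108]
P' = Q + AᵀP(A−BK) = [6.0233 -0.4975; -0.4975 3.2108]
tr(P') = 9.2341


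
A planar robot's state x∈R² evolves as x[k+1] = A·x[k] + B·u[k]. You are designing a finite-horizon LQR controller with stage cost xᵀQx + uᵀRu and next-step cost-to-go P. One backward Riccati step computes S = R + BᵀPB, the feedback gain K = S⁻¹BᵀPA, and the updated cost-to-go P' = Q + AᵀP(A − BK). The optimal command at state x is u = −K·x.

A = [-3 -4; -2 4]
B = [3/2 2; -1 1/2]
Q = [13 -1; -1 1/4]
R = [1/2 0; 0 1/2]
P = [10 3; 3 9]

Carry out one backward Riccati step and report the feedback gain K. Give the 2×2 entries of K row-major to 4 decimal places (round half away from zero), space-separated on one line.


0.8383 -3.4874 -2.1279 0.6534

BᵀP = [12.0000 -4.5000; 21.5000 10.5000]
S = R + BᵀPB = [1/2 0; 0 1/2] + [22.5000 21.7500; 21.7500 48.2500] = [23.0000 21.7500; 21.7500 48.7500]
BᵀPA = [-27.0000 -66.0000; -85.5000 -44.0000]
K = S⁻¹·BᵀPA = [0.8383 -3.4874; -2.1279 0.6534]
A−BK = [-0.0017 -0.0756; -0.0978 0.1859]
AᵀP(A−BK) = [2.7023 -2.2979; -2.2979 6.5783]
P' = Q + AᵀP(A−BK) = [15.7023 -3.2979; -3.2979 6.8283]
tr(P') = 22.5307


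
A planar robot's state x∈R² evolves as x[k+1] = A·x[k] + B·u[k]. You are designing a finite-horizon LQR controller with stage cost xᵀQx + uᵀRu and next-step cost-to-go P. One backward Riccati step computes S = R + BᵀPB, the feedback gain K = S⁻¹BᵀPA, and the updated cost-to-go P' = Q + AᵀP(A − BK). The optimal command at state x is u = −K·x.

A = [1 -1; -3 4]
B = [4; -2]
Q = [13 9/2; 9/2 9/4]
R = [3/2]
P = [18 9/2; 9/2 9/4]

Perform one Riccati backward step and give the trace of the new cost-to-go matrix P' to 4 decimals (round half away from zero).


41.9073

BᵀP = [63.0000 13.5000]
S = R + BᵀPB = [3/2] + [225.0000] = [226.5000]
BᵀPA = [22.5000 -9.0000]
K = S⁻¹·BᵀPA = [0.0993 -0.0397]
A−BK = [0.6026 -0.8411; -2.8013 3.9205]
AᵀP(A−BK) = [9.0149 -12.6060; -12.6060 17.6424]
P' = Q + AᵀP(A−BK) = [22.0149 -8.1060; -8.1060 19.8924]
tr(P') = 41.9073


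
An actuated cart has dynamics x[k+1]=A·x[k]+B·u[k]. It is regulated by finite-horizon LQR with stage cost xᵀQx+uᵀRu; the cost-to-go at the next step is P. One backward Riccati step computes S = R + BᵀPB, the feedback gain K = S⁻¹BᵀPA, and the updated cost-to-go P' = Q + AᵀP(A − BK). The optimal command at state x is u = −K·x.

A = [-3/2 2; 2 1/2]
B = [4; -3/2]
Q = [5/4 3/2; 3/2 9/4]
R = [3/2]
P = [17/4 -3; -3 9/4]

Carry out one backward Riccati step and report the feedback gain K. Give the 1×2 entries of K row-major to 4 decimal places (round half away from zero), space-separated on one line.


-0.5698 0.3194

BᵀP = [21.5000 -15.3750]
S = R + BᵀPB = [3/2] + [109.0625] = [110.5625]
BᵀPA = [-63.0000 35.3125]
K = S⁻¹·BᵀPA = [-0.5698 0.3194]
A−BK = [0.7793 0.7224; 1.1453 0.9791]
AᵀP(A−BK) = [0.6643 -0.1285; -0.1285 0.2841]
P' = Q + AᵀP(A−BK) = [1.9143 1.3715; 1.3715 2.5341]
tr(P') = 4.4483


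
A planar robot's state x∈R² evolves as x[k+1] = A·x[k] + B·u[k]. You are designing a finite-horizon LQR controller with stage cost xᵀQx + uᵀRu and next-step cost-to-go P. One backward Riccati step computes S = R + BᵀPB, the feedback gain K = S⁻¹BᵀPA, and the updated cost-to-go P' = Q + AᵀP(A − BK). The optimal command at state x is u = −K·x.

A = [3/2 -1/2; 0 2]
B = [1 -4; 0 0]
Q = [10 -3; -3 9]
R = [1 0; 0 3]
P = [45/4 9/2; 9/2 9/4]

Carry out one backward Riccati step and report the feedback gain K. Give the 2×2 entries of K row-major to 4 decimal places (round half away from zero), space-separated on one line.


BᵀP = [11.2500 4.5000; -45.0000 -18.0000]
S = R + BᵀPB = [1 0; 0 3] + [11.2500 -45.0000; -45.0000 180.0000] = [12.2500 -45.0000; -45.0000 183.0000]
BᵀPA = [16.8750 3.3750; -67.5000 -13.5000]
K = S⁻¹·BᵀPA = [0.2336 0.0467; -0.3114 -0.0623]
A−BK = [0.0208 -0.7958; 0.0000 2.0000]
AᵀP(A−BK) = [0.3503 0.0701; 0.0701 1.8140]
P' = Q + AᵀP(A−BK) = [10.3503 -2.9299; -2.9299 10.8140]
tr(P') = 21.1644

0.2336 0.0467 -0.3114 -0.0623


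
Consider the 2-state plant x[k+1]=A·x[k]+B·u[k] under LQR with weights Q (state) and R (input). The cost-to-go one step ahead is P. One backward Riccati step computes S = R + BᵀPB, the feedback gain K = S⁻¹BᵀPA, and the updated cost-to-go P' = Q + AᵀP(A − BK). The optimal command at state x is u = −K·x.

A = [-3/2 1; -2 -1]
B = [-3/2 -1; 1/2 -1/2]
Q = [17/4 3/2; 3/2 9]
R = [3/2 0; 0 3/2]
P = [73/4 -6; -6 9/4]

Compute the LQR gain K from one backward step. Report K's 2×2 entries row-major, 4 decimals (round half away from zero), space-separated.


BᵀP = [-30.3750 10.1250; -15.2500 4.8750]
S = R + BᵀPB = [3/2 0; 0 3/2] + [50.6250 25.3125; 25.3125 12.8125] = [52.1250 25.3125; 25.3125 14.3125]
BᵀPA = [25.3125 -40.5000; 13.1250 -20.1250]
K = S⁻¹·BᵀPA = [0.2854 -0.6670; 0.4123 -0.2265]
A−BK = [-0.6596 -0.2270; -1.9366 -0.7798]
AᵀP(A−BK) = [1.4271 -0.0190; -0.0190 0.9287]
P' = Q + AᵀP(A−BK) = [5.6771 1.4810; 1.4810 9.9287]
tr(P') = 15.6057

0.2854 -0.6670 0.4123 -0.2265


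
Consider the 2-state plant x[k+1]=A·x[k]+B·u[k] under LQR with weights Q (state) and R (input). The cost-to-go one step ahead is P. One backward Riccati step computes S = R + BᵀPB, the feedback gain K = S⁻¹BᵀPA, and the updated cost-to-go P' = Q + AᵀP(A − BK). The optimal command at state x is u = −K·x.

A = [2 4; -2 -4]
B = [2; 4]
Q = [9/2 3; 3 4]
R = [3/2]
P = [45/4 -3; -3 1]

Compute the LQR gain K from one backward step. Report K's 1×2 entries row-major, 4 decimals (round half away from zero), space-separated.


1.7241 3.4483

BᵀP = [10.5000 -2.0000]
S = R + BᵀPB = [3/2] + [13.0000] = [14.5000]
BᵀPA = [25.0000 50.0000]
K = S⁻¹·BᵀPA = [1.7241 3.4483]
A−BK = [-1.4483 -2.8966; -8.8966 -17.7931]
AᵀP(A−BK) = [29.8966 59.7931; 59.7931 119.5862]
P' = Q + AᵀP(A−BK) = [34.3966 62.7931; 62.7931 123.5862]
tr(P') = 157.9828


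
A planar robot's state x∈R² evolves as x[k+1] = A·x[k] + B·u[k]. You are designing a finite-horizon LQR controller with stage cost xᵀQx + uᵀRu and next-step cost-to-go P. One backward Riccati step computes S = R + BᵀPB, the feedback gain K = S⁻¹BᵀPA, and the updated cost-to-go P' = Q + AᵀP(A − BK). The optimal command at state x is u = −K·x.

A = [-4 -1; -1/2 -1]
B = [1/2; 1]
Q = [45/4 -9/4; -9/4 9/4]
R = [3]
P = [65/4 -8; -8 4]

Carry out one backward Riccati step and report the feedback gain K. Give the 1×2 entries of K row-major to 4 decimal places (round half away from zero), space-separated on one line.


BᵀP = [0.1250 0.0000]
S = R + BᵀPB = [3] + [0.0625] = [3.0625]
BᵀPA = [-0.5000 -0.1250]
K = S⁻¹·BᵀPA = [-0.1633 -0.0408]
A−BK = [-3.9184 -0.9796; -0.3367 -0.9592]
AᵀP(A−BK) = [228.9184 30.9796; 30.9796 4.2449]
P' = Q + AᵀP(A−BK) = [240.1684 28.7296; 28.7296 6.4949]
tr(P') = 246.6633

-0.1633 -0.0408


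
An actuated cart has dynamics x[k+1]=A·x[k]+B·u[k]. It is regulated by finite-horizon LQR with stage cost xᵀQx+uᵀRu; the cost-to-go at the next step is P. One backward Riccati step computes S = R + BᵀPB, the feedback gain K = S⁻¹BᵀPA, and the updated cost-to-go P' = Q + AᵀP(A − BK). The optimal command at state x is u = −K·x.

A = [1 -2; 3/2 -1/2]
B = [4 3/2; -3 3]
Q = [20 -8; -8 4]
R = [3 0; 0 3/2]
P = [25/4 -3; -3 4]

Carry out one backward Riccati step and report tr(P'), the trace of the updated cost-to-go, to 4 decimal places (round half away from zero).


BᵀP = [34.0000 -24.0000; 0.3750 7.5000]
S = R + BᵀPB = [3 0; 0 3/2] + [208.0000 -21.0000; -21.0000 23.0625] = [211.0000 -21.0000; -21.0000 24.5625]
BᵀPA = [-2.0000 -56.0000; 11.6250 -4.5000]
K = S⁻¹·BᵀPA = [0.0411 -0.3100; 0.5084 -0.4483]
A−BK = [0.0728 -0.0875; 0.0980 -0.0853]
AᵀP(A−BK) = [0.4216 -0.4090; -0.4090 0.6219]
P' = Q + AᵀP(A−BK) = [20.4216 -8.4090; -8.4090 4.6219]
tr(P') = 25.0435

25.0435


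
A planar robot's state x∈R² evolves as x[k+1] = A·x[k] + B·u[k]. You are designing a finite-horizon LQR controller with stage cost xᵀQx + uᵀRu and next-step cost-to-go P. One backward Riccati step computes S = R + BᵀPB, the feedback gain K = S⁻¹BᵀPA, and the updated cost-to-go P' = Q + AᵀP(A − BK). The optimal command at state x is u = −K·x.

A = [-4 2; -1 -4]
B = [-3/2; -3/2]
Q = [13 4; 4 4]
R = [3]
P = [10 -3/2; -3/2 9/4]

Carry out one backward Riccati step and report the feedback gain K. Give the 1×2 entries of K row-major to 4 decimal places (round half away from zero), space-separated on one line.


BᵀP = [-12.7500 -1.1250]
S = R + BᵀPB = [3] + [20.8125] = [23.8125]
BᵀPA = [52.1250 -21.0000]
K = S⁻¹·BᵀPA = [2.1890 -0.8819]
A−BK = [-0.7165 0.6772; 2.2835 -5.3228]
AᵀP(A−BK) = [36.1496 -46.0315; -46.0315 81.4803]
P' = Q + AᵀP(A−BK) = [49.1496 -42.0315; -42.0315 85.4803]
tr(P') = 134.6299

2.1890 -0.8819


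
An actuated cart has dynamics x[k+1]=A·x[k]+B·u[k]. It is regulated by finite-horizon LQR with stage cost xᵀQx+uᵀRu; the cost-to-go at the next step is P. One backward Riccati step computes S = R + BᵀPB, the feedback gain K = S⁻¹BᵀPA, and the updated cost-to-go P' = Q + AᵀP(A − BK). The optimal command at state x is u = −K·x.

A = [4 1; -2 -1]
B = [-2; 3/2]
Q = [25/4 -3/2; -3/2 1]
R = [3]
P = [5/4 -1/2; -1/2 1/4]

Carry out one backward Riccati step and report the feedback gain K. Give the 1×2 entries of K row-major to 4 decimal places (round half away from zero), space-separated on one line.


BᵀP = [-3.2500 1.3750]
S = R + BᵀPB = [3] + [8.5625] = [11.5625]
BᵀPA = [-15.7500 -4.6250]
K = S⁻¹·BᵀPA = [-1.3622 -0.4000]
A−BK = [1.2757 0.2000; 0.0432 -0.4000]
AᵀP(A−BK) = [7.5459 2.2000; 2.2000 0.6500]
P' = Q + AᵀP(A−BK) = [13.7959 0.7000; 0.7000 1.6500]
tr(P') = 15.4459

-1.3622 -0.4000


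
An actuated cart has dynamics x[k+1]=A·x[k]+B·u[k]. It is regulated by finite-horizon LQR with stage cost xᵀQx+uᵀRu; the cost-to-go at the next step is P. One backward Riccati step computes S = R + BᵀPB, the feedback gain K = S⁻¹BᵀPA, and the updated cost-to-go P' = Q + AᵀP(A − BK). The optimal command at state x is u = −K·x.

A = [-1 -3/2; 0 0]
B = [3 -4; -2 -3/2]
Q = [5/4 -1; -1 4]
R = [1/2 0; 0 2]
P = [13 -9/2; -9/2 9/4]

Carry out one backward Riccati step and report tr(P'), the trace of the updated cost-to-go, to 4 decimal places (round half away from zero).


BᵀP = [48.0000 -18.0000; -45.2500 14.6250]
S = R + BᵀPB = [1/2 0; 0 2] + [180.0000 -165.0000; -165.0000 159.0625] = [180.5000 -165.0000; -165.0000 161.0625]
BᵀPA = [-48.0000 -72.0000; 45.2500 67.8750]
K = S⁻¹·BᵀPA = [-0.1434 -0.2150; 0.1341 0.2011]
A−BK = [-0.0336 -0.0504; -0.0856 -0.1284]
AᵀP(A−BK) = [0.0515 0.0773; 0.0773 0.1159]
P' = Q + AᵀP(A−BK) = [1.3015 -0.9227; -0.9227 4.1159]
tr(P') = 5.4174

5.4174


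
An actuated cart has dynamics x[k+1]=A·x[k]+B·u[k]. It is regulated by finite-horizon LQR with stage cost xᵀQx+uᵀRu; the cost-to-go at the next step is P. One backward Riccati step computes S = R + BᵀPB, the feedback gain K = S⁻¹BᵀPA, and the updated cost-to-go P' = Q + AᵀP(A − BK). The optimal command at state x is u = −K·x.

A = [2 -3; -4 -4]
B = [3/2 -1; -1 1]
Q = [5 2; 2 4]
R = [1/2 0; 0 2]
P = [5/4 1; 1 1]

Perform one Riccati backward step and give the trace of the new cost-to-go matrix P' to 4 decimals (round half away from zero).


48.6000

BᵀP = [0.8750 0.5000; -0.2500 0.0000]
S = R + BᵀPB = [1/2 0; 0 2] + [0.8125 -0.3750; -0.3750 0.2500] = [1.3125 -0.3750; -0.3750 2.2500]
BᵀPA = [-0.2500 -4.6250; -0.5000 0.7500]
K = S⁻¹·BᵀPA = [-0.2667 -3.6000; -0.2667 -0.2667]
A−BK = [2.1333 2.1333; -4.0000 -7.3333]
AᵀP(A−BK) = [4.8000 11.4667; 11.4667 34.8000]
P' = Q + AᵀP(A−BK) = [9.8000 13.4667; 13.4667 38.8000]
tr(P') = 48.6000


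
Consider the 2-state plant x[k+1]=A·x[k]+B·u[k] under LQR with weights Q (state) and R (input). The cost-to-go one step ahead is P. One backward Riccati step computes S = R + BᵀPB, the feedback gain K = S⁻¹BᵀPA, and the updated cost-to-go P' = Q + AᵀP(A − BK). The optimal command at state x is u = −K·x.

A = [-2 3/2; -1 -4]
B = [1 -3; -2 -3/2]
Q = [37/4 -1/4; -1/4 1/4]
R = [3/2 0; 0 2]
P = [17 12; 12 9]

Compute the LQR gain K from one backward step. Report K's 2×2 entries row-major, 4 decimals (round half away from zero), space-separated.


0.0425 1.0507 0.6575 0.2223

BᵀP = [-7.0000 -6.0000; -69.0000 -49.5000]
S = R + BᵀPB = [3/2 0; 0 2] + [5.0000 30.0000; 30.0000 281.2500] = [6.5000 30.0000; 30.0000 283.2500]
BᵀPA = [20.0000 13.5000; 187.5000 94.5000]
K = S⁻¹·BᵀPA = [0.0425 1.0507; 0.6575 0.2223]
A−BK = [-0.0701 1.1163; 0.0712 -1.5650]
AᵀP(A−BK) = [0.8766 0.2965; 0.2965 3.0539]
P' = Q + AᵀP(A−BK) = [10.1266 0.0465; 0.0465 3.3039]
tr(P') = 13.4305


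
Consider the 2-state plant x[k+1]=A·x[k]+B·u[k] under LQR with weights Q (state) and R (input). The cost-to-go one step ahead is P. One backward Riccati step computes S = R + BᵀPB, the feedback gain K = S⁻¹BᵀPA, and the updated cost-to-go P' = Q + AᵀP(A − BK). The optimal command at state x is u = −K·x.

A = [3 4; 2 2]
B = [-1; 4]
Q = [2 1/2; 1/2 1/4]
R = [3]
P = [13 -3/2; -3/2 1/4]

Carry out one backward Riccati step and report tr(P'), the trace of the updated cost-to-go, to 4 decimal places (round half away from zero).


45.2188

BᵀP = [-19.0000 2.5000]
S = R + BᵀPB = [3] + [29.0000] = [32.0000]
BᵀPA = [-52.0000 -71.0000]
K = S⁻¹·BᵀPA = [-1.6250 -2.2188]
A−BK = [1.3750 1.7813; 8.5000 10.8750]
AᵀP(A−BK) = [15.5000 20.6250; 20.6250 27.4688]
P' = Q + AᵀP(A−BK) = [17.5000 21.1250; 21.1250 27.7188]
tr(P') = 45.2188


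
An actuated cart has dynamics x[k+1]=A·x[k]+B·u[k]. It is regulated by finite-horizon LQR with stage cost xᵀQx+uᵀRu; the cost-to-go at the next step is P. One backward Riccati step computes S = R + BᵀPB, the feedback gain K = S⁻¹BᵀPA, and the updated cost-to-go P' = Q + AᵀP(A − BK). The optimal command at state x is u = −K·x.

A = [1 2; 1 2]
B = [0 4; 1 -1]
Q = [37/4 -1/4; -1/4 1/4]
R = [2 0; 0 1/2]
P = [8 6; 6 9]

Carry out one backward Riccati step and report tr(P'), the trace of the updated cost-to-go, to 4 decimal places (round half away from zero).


BᵀP = [6.0000 9.0000; 26.0000 15.0000]
S = R + BᵀPB = [2 0; 0 1/2] + [9.0000 15.0000; 15.0000 89.0000] = [11.0000 15.0000; 15.0000 89.5000]
BᵀPA = [15.0000 30.0000; 41.0000 82.0000]
K = S⁻¹·BᵀPA = [0.9579 1.9157; 0.2976 0.5951]
A−BK = [-0.1903 -0.3805; 0.3397 0.6794]
AᵀP(A−BK) = [2.4319 4.8637; 4.8637 9.7275]
P' = Q + AᵀP(A−BK) = [11.6819 4.6137; 4.6137 9.9775]
tr(P') = 21.6593

21.6593


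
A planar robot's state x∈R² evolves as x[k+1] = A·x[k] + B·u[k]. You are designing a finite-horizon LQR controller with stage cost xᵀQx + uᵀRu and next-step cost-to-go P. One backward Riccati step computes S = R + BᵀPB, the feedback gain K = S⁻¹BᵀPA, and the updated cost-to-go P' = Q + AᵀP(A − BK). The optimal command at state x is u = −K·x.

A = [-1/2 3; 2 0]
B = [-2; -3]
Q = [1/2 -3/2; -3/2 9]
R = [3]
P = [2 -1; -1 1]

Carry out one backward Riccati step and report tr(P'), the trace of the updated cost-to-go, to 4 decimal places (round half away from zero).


32.5938

BᵀP = [-1.0000 -1.0000]
S = R + BᵀPB = [3] + [5.0000] = [8.0000]
BᵀPA = [-1.5000 -3.0000]
K = S⁻¹·BᵀPA = [-0.1875 -0.3750]
A−BK = [-0.8750 2.2500; 1.4375 -1.1250]
AᵀP(A−BK) = [6.2188 -9.5625; -9.5625 16.8750]
P' = Q + AᵀP(A−BK) = [6.7188 -11.0625; -11.0625 25.8750]
tr(P') = 32.5938


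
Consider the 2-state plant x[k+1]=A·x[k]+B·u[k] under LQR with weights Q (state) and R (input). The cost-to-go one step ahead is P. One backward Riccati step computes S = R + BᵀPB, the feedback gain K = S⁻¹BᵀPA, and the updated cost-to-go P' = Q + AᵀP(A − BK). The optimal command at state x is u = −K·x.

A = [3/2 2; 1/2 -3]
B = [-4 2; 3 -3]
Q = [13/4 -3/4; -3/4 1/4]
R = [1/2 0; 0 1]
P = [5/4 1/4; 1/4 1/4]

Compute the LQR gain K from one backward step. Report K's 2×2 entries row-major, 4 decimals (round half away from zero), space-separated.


BᵀP = [-4.2500 -0.2500; 1.7500 -0.2500]
S = R + BᵀPB = [1/2 0; 0 1] + [16.2500 -7.7500; -7.7500 4.2500] = [16.7500 -7.7500; -7.7500 5.2500]
BᵀPA = [-6.5000 -7.7500; 2.5000 4.2500]
K = S⁻¹·BᵀPA = [-0.5291 -0.2780; -0.3049 0.3991]
A−BK = [-0.0067 0.0897; 1.1726 -0.9686]
AᵀP(A−BK) = [0.5729 -0.3049; -0.3049 0.3991]
P' = Q + AᵀP(A−BK) = [3.8229 -1.0549; -1.0549 0.6491]
tr(P') = 4.4720

-0.5291 -0.2780 -0.3049 0.3991


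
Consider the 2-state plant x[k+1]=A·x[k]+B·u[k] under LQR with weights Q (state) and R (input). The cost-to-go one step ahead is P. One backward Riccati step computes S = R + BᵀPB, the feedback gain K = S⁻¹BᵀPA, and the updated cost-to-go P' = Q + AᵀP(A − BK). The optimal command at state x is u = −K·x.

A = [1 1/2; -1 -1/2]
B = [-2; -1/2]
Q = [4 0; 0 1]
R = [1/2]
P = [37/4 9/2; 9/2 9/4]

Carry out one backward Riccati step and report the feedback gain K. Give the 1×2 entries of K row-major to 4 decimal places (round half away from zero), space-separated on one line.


BᵀP = [-20.7500 -10.1250]
S = R + BᵀPB = [1/2] + [46.5625] = [47.0625]
BᵀPA = [-10.6250 -5.3125]
K = S⁻¹·BᵀPA = [-0.2258 -0.1129]
A−BK = [0.5485 0.2742; -1.1129 -0.5564]
AᵀP(A−BK) = [0.1013 0.0506; 0.0506 0.0253]
P' = Q + AᵀP(A−BK) = [4.1013 0.0506; 0.0506 1.0253]
tr(P') = 5.1266

-0.2258 -0.1129


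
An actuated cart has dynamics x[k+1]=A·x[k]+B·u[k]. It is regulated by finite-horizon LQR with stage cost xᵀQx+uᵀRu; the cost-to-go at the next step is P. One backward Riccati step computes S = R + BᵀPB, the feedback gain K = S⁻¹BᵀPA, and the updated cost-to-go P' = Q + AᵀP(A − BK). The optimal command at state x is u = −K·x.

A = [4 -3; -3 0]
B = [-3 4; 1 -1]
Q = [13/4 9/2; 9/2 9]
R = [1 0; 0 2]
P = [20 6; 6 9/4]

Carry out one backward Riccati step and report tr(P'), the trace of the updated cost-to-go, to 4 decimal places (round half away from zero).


15.7489

BᵀP = [-54.0000 -15.7500; 74.0000 21.7500]
S = R + BᵀPB = [1 0; 0 2] + [146.2500 -200.2500; -200.2500 274.2500] = [147.2500 -200.2500; -200.2500 276.2500]
BᵀPA = [-168.7500 162.0000; 230.7500 -222.0000]
K = S⁻¹·BᵀPA = [-0.7088 0.5141; 0.3215 -0.4310]
A−BK = [0.5876 0.2661; -1.9697 -0.9450]
AᵀP(A−BK) = [2.4552 0.1973; 0.1973 1.0437]
P' = Q + AᵀP(A−BK) = [5.7052 4.6973; 4.6973 10.0437]
tr(P') = 15.7489


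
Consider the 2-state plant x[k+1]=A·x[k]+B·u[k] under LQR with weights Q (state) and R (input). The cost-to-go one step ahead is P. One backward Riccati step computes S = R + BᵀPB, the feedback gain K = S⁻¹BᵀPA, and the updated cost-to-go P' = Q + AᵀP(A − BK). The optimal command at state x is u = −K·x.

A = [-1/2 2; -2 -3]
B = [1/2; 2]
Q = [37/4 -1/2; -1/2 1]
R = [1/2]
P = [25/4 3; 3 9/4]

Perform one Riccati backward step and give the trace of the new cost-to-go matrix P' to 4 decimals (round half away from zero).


19.9817

BᵀP = [9.1250 6.0000]
S = R + BᵀPB = [1/2] + [16.5625] = [17.0625]
BᵀPA = [-16.5625 0.2500]
K = S⁻¹·BᵀPA = [-0.9707 0.0147]
A−BK = [-0.0147 1.9927; -0.0586 -3.0293]
AᵀP(A−BK) = [0.4853 -0.0073; -0.0073 9.2463]
P' = Q + AᵀP(A−BK) = [9.7353 -0.5073; -0.5073 10.2463]
tr(P') = 19.9817


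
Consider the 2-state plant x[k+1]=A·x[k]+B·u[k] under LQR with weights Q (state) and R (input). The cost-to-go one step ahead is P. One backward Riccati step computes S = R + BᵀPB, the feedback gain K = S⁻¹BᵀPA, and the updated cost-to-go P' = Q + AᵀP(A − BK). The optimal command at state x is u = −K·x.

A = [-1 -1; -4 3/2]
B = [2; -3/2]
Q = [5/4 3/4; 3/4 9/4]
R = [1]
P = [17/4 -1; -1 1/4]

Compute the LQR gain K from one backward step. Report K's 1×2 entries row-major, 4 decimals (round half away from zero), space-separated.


-0.0204 -0.5522

BᵀP = [10.0000 -2.3750]
S = R + BᵀPB = [1] + [23.5625] = [24.5625]
BᵀPA = [-0.5000 -13.5625]
K = S⁻¹·BᵀPA = [-0.0204 -0.5522]
A−BK = [-0.9593 0.1043; -4.0305 0.6718]
AᵀP(A−BK) = [0.2398 -0.0261; -0.0261 0.3238]
P' = Q + AᵀP(A−BK) = [1.4898 0.7239; 0.7239 2.5738]
tr(P') = 4.0636


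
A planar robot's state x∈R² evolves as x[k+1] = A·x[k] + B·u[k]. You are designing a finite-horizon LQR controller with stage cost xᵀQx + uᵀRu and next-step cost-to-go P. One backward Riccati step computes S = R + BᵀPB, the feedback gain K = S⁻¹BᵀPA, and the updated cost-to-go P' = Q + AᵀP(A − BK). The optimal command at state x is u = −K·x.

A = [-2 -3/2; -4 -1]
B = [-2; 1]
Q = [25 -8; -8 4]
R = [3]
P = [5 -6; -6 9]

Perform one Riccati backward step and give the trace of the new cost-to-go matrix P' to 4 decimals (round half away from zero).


50.8036

BᵀP = [-16.0000 21.0000]
S = R + BᵀPB = [3] + [53.0000] = [56.0000]
BᵀPA = [-52.0000 3.0000]
K = S⁻¹·BᵀPA = [-0.9286 0.0536]
A−BK = [-3.8571 -1.3929; -3.0714 -1.0536]
AᵀP(A−BK) = [19.7143 5.7857; 5.7857 2.0893]
P' = Q + AᵀP(A−BK) = [44.7143 -2.2143; -2.2143 6.0893]
tr(P') = 50.8036


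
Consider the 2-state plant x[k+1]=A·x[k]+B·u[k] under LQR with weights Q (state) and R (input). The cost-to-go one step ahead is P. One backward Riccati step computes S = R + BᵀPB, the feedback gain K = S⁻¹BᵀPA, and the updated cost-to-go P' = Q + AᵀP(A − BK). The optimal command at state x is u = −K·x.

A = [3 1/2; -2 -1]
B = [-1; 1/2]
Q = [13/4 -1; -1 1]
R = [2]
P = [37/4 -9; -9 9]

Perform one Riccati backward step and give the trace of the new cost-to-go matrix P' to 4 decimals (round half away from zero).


26.3368

BᵀP = [-13.7500 13.5000]
S = R + BᵀPB = [2] + [20.5000] = [22.5000]
BᵀPA = [-68.2500 -20.3750]
K = S⁻¹·BᵀPA = [-3.0333 -0.9056]
A−BK = [-0.0333 -0.4056; -0.4833 -0.5472]
AᵀP(A−BK) = [20.2250 6.0708; 6.0708 1.8618]
P' = Q + AᵀP(A−BK) = [23.4750 5.0708; 5.0708 2.8618]
tr(P') = 26.3368


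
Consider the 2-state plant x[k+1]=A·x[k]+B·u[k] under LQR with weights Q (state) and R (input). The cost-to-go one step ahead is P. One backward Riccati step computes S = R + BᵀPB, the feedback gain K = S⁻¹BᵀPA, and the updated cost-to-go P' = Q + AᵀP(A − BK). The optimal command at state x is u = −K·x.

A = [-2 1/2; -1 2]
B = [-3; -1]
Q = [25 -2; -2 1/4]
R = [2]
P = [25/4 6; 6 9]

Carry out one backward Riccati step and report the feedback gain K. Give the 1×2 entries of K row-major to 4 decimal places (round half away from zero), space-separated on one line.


0.7409 -0.6429

BᵀP = [-24.7500 -27.0000]
S = R + BᵀPB = [2] + [101.2500] = [103.2500]
BᵀPA = [76.5000 -66.3750]
K = S⁻¹·BᵀPA = [0.7409 -0.6429]
A−BK = [0.2228 -1.4286; -0.2591 1.3571]
AᵀP(A−BK) = [1.3196 -2.0714; -2.0714 6.8929]
P' = Q + AᵀP(A−BK) = [26.3196 -4.0714; -4.0714 7.1429]
tr(P') = 33.4625


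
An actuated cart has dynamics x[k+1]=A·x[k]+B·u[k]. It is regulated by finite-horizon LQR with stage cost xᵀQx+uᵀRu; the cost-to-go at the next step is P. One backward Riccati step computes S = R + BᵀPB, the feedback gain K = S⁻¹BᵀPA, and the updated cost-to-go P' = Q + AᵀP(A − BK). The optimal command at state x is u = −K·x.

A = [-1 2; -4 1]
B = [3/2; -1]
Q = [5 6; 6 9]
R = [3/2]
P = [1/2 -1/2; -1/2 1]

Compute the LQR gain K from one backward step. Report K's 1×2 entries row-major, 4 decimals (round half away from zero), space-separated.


BᵀP = [1.2500 -1.7500]
S = R + BᵀPB = [3/2] + [3.6250] = [5.1250]
BᵀPA = [5.7500 0.7500]
K = S⁻¹·BᵀPA = [1.1220 0.1463]
A−BK = [-2.6829 1.7805; -2.8780 1.1463]
AᵀP(A−BK) = [6.0488 -1.3415; -1.3415 0.8902]
P' = Q + AᵀP(A−BK) = [11.0488 4.6585; 4.6585 9.8902]
tr(P') = 20.9390

1.1220 0.1463


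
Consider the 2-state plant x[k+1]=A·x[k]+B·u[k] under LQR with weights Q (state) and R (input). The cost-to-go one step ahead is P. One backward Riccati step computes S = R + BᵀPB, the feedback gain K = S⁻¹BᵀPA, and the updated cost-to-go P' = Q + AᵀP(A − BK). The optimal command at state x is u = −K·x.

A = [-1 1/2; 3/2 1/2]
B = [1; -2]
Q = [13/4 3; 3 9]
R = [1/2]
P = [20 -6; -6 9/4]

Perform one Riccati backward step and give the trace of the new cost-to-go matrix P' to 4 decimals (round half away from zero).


13.0970

BᵀP = [32.0000 -10.5000]
S = R + BᵀPB = [1/2] + [53.0000] = [53.5000]
BᵀPA = [-47.7500 10.7500]
K = S⁻¹·BᵀPA = [-0.8925 0.2009]
A−BK = [-0.1075 0.2991; -0.2850 0.9019]
AᵀP(A−BK) = [0.4445 -0.2179; -0.2179 0.4025]
P' = Q + AᵀP(A−BK) = [3.6945 2.7821; 2.7821 9.4025]
tr(P') = 13.0970


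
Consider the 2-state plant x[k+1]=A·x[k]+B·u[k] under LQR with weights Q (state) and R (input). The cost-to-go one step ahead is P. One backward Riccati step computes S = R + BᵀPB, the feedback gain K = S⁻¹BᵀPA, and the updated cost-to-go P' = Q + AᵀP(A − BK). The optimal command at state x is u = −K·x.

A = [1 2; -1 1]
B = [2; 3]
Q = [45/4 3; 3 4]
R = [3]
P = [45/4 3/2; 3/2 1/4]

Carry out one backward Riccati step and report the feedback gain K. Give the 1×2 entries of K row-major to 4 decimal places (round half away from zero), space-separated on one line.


BᵀP = [27.0000 3.7500]
S = R + BᵀPB = [3] + [65.2500] = [68.2500]
BᵀPA = [23.2500 57.7500]
K = S⁻¹·BᵀPA = [0.3407 0.8462]
A−BK = [0.3187 0.3077; -2.0220 -1.5385]
AᵀP(A−BK) = [0.5797 1.0769; 1.0769 2.3846]
P' = Q + AᵀP(A−BK) = [11.8297 4.0769; 4.0769 6.3846]
tr(P') = 18.2143

0.3407 0.8462


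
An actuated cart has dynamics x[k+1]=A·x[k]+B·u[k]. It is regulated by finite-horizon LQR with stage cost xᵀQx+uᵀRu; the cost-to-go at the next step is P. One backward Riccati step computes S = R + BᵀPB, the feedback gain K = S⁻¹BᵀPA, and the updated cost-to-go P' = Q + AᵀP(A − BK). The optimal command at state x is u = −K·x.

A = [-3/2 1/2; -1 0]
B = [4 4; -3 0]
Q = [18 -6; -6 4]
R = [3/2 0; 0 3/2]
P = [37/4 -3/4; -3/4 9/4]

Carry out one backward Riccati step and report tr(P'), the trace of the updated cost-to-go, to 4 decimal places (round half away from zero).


22.8191

BᵀP = [39.2500 -9.7500; 37.0000 -3.0000]
S = R + BᵀPB = [3/2 0; 0 3/2] + [186.2500 157.0000; 157.0000 148.0000] = [187.7500 157.0000; 157.0000 149.5000]
BᵀPA = [-49.1250 19.6250; -52.5000 18.5000]
K = S⁻¹·BᵀPA = [0.2627 0.0086; -0.6270 0.1147]
A−BK = [-0.0426 0.0067; -0.2119 0.0258]
AᵀP(A−BK) = [0.7976 -0.1176; -0.1176 0.0215]
P' = Q + AᵀP(A−BK) = [18.7976 -6.1176; -6.1176 4.0215]
tr(P') = 22.8191


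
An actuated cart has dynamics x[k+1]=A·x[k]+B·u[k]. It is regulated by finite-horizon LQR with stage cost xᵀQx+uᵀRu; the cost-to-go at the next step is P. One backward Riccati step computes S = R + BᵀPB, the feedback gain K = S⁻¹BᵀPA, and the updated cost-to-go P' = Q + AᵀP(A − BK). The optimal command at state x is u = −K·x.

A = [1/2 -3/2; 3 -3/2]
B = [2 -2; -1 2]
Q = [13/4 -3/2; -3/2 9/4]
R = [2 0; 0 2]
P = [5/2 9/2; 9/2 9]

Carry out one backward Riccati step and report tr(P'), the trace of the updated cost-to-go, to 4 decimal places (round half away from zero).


40.6071

BᵀP = [0.5000 0.0000; 4.0000 9.0000]
S = R + BᵀPB = [2 0; 0 2] + [1.0000 -1.0000; -1.0000 10.0000] = [3.0000 -1.0000; -1.0000 12.0000]
BᵀPA = [0.2500 -0.7500; 29.0000 -19.5000]
K = S⁻¹·BᵀPA = [0.9143 -0.8143; 2.4929 -1.6929]
A−BK = [3.6571 -3.2571; -1.0714 1.0714]
AᵀP(A−BK) = [22.6036 -16.7036; -16.7036 12.5036]
P' = Q + AᵀP(A−BK) = [25.8536 -18.2036; -18.2036 14.7536]
tr(P') = 40.6071


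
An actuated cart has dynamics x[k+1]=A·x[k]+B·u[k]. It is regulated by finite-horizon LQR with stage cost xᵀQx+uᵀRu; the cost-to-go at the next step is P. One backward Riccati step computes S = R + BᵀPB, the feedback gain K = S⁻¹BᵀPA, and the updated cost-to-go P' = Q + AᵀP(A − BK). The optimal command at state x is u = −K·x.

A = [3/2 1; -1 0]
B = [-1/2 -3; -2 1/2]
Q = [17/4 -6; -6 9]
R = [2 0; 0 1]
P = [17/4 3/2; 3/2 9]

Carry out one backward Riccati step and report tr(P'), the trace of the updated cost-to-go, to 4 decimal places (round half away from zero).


13.9105

BᵀP = [-5.1250 -18.7500; -12.0000 0.0000]
S = R + BᵀPB = [2 0; 0 1] + [40.0625 6.0000; 6.0000 36.0000] = [42.0625 6.0000; 6.0000 37.0000]
BᵀPA = [11.0625 -5.1250; -18.0000 -12.0000]
K = S⁻¹·BᵀPA = [0.3403 -0.0774; -0.5417 -0.3118]
A−BK = [0.0451 0.0260; -0.0486 0.0012]
AᵀP(A−BK) = [0.5483 0.1189; 0.1189 0.1121]
P' = Q + AᵀP(A−BK) = [4.7983 -5.8811; -5.8811 9.1121]
tr(P') = 13.9105


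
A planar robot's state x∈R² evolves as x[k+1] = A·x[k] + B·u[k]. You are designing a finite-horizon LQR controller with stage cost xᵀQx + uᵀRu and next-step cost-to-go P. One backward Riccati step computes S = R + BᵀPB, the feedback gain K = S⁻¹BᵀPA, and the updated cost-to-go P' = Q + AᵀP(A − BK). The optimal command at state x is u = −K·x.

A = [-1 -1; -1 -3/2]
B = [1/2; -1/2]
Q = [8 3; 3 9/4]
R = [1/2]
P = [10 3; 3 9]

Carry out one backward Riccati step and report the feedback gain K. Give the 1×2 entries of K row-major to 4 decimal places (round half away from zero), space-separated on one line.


BᵀP = [3.5000 -3.0000]
S = R + BᵀPB = [1/2] + [3.2500] = [3.7500]
BᵀPA = [-0.5000 1.0000]
K = S⁻¹·BᵀPA = [-0.1333 0.2667]
A−BK = [-0.9333 -1.1333; -1.0667 -1.3667]
AᵀP(A−BK) = [24.9333 31.1333; 31.1333 38.9833]
P' = Q + AᵀP(A−BK) = [32.9333 34.1333; 34.1333 41.2333]
tr(P') = 74.1667

-0.1333 0.2667


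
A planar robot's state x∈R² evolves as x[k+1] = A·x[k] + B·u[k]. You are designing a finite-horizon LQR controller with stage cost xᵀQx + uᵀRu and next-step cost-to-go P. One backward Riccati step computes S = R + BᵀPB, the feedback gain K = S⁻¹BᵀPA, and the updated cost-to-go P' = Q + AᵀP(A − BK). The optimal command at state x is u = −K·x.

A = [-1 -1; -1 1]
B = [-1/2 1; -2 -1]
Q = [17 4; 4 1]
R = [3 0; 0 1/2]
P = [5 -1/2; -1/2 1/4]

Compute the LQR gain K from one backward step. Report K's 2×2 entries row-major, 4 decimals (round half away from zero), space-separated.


BᵀP = [-1.5000 -0.2500; 5.5000 -0.7500]
S = R + BᵀPB = [3 0; 0 1/2] + [1.2500 -1.2500; -1.2500 6.2500] = [4.2500 -1.2500; -1.2500 6.7500]
BᵀPA = [1.7500 1.2500; -4.7500 -6.2500]
K = S⁻¹·BᵀPA = [0.2166 0.0230; -0.6636 -0.9217]
A−BK = [-0.2281 -0.0668; -1.2304 0.1244]
AᵀP(A−BK) = [0.7189 0.3318; 0.3318 0.4608]
P' = Q + AᵀP(A−BK) = [17.7189 4.3318; 4.3318 1.4608]
tr(P') = 19.1797

0.2166 0.0230 -0.6636 -0.9217


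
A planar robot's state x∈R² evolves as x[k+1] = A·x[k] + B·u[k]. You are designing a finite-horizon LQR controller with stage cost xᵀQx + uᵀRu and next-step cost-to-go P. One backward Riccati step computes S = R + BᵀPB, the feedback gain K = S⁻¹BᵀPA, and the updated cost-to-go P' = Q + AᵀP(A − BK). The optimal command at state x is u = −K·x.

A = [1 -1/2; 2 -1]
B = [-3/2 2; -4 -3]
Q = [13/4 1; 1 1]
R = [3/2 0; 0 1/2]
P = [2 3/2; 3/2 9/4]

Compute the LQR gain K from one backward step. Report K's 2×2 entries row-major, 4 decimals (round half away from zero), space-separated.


BᵀP = [-9.0000 -11.2500; -0.5000 -3.7500]
S = R + BᵀPB = [3/2 0; 0 1/2] + [58.5000 15.7500; 15.7500 10.2500] = [60.0000 15.7500; 15.7500 10.7500]
BᵀPA = [-31.5000 15.7500; -8.0000 4.0000]
K = S⁻¹·BᵀPA = [-0.5357 0.2678; 0.0406 -0.0203]
A−BK = [0.1153 -0.0576; -0.0208 0.0104]
AᵀP(A−BK) = [0.4516 -0.2258; -0.2258 0.1129]
P' = Q + AᵀP(A−BK) = [3.7016 0.7742; 0.7742 1.1129]
tr(P') = 4.8145

-0.5357 0.2678 0.0406 -0.0203


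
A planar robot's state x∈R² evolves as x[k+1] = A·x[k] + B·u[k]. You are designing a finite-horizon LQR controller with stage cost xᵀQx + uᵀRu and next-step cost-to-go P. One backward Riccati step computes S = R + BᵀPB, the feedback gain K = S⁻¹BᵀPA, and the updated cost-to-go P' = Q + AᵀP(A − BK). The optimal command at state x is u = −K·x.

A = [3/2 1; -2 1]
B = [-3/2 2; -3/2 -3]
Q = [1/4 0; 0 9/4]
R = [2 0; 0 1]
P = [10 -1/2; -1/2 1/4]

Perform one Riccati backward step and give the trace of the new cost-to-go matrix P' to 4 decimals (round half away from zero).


3.5051

BᵀP = [-14.2500 0.3750; 21.5000 -1.7500]
S = R + BᵀPB = [2 0; 0 1] + [20.8125 -29.6250; -29.6250 48.2500] = [22.8125 -29.6250; -29.6250 49.2500]
BᵀPA = [-22.1250 -13.8750; 35.7500 19.7500]
K = S⁻¹·BᵀPA = [-0.1243 -0.3996; 0.6511 0.1607]
A−BK = [0.0113 0.0793; -0.2331 0.8826]
AᵀP(A−BK) = [0.4724 0.1657; 0.1657 0.5328]
P' = Q + AᵀP(A−BK) = [0.7224 0.1657; 0.1657 2.7828]
tr(P') = 3.5051


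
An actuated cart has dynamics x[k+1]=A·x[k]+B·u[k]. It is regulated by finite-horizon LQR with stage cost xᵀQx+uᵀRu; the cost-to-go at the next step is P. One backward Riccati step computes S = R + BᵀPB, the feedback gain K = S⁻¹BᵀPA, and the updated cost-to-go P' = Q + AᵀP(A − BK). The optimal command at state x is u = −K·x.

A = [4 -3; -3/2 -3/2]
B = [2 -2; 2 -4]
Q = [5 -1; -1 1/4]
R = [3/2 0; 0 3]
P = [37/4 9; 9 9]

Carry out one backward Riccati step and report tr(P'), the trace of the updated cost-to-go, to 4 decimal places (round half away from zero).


8.8540

BᵀP = [36.5000 36.0000; -54.5000 -54.0000]
S = R + BᵀPB = [3/2 0; 0 3] + [145.0000 -217.0000; -217.0000 325.0000] = [146.5000 -217.0000; -217.0000 328.0000]
BᵀPA = [92.0000 -163.5000; -137.0000 244.5000]
K = S⁻¹·BᵀPA = [0.4642 -0.5935; -0.1106 0.3528]
A−BK = [2.8505 -1.1075; -2.8707 1.0981]
AᵀP(A−BK) = [2.3949 -1.3178; -1.3178 1.2091]
P' = Q + AᵀP(A−BK) = [7.3949 -2.3178; -2.3178 1.4591]
tr(P') = 8.8540


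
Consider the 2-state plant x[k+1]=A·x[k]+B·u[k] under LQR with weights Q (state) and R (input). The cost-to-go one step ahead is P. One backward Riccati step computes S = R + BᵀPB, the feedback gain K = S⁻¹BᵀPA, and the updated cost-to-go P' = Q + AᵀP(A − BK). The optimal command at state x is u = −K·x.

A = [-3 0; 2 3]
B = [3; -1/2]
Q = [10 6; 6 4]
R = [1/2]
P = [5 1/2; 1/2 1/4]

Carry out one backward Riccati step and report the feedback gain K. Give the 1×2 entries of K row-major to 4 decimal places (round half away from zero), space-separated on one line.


BᵀP = [14.7500 1.3750]
S = R + BᵀPB = [1/2] + [43.5625] = [44.0625]
BᵀPA = [-41.5000 4.1250]
K = S⁻¹·BᵀPA = [-0.9418 0.0936]
A−BK = [-0.1745 -0.2809; 1.5291 3.0468]
AᵀP(A−BK) = [0.9135 0.8851; 0.8851 1.8638]
P' = Q + AᵀP(A−BK) = [10.9135 6.8851; 6.8851 5.8638]
tr(P') = 16.7773

-0.9418 0.0936


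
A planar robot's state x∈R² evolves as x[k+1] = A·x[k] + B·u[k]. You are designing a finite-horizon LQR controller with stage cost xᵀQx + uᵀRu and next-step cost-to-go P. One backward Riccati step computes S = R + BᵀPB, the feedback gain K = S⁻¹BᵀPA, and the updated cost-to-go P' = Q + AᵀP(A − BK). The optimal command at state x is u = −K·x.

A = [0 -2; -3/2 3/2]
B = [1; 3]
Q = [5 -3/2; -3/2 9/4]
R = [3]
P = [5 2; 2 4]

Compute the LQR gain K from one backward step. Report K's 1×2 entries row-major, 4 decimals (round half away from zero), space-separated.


BᵀP = [11.0000 14.0000]
S = R + BᵀPB = [3] + [53.0000] = [56.0000]
BᵀPA = [-21.0000 -1.0000]
K = S⁻¹·BᵀPA = [-0.3750 -0.0179]
A−BK = [0.3750 -1.9821; -0.3750 1.5536]
AᵀP(A−BK) = [1.1250 -3.3750; -3.3750 16.9821]
P' = Q + AᵀP(A−BK) = [6.1250 -4.8750; -4.8750 19.2321]
tr(P') = 25.3571

-0.3750 -0.0179


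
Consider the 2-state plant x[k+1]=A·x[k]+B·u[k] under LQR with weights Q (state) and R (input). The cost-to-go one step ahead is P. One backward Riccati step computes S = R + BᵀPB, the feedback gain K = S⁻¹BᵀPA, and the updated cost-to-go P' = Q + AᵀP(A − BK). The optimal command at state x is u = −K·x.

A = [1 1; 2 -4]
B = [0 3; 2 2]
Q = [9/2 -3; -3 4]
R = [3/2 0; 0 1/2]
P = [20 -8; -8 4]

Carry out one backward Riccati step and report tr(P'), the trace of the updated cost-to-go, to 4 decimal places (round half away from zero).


BᵀP = [-16.0000 8.0000; 44.0000 -16.0000]
S = R + BᵀPB = [3/2 0; 0 1/2] + [16.0000 -32.0000; -32.0000 100.0000] = [17.5000 -32.0000; -32.0000 100.5000]
BᵀPA = [0.0000 -48.0000; 12.0000 108.0000]
K = S⁻¹·BᵀPA = [0.5226 -1.8619; 0.2858 0.4818]
A−BK = [0.1426 -0.4454; 0.3831 -1.2399]
AᵀP(A−BK) = [0.5703 -1.7816; -1.7816 6.5968]
P' = Q + AᵀP(A−BK) = [5.0703 -4.7816; -4.7816 10.5968]
tr(P') = 15.6671

15.6671
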